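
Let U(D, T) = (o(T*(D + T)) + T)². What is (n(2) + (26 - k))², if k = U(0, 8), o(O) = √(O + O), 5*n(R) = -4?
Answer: 1514756/25 + 213504*√2/5 ≈ 1.2098e+5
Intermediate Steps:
n(R) = -⅘ (n(R) = (⅕)*(-4) = -⅘)
o(O) = √2*√O (o(O) = √(2*O) = √2*√O)
U(D, T) = (T + √2*√(T*(D + T)))² (U(D, T) = (√2*√(T*(D + T)) + T)² = (T + √2*√(T*(D + T)))²)
k = (8 + 8*√2)² (k = (8 + √2*√(8*(0 + 8)))² = (8 + √2*√(8*8))² = (8 + √2*√64)² = (8 + √2*8)² = (8 + 8*√2)² ≈ 373.02)
(n(2) + (26 - k))² = (-⅘ + (26 - (192 + 128*√2)))² = (-⅘ + (26 + (-192 - 128*√2)))² = (-⅘ + (-166 - 128*√2))² = (-834/5 - 128*√2)²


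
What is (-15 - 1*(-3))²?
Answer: 144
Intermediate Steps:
(-15 - 1*(-3))² = (-15 + 3)² = (-12)² = 144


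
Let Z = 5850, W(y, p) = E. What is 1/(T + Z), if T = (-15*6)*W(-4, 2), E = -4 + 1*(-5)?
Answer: 1/6660 ≈ 0.00015015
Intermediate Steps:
E = -9 (E = -4 - 5 = -9)
W(y, p) = -9
T = 810 (T = -15*6*(-9) = -90*(-9) = 810)
1/(T + Z) = 1/(810 + 5850) = 1/6660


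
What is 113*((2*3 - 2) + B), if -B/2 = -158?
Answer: 36160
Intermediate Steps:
B = 316 (B = -2*(-158) = 316)
113*((2*3 - 2) + B) = 113*((2*3 - 2) + 316) = 113*((6 - 2) + 316) = 113*(4 + 316) = 113*320 = 36160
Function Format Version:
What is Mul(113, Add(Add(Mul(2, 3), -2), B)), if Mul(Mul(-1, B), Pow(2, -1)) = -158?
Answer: 36160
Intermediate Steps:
B = 316 (B = Mul(-2, -158) = 316)
Mul(113, Add(Add(Mul(2, 3), -2), B)) = Mul(113, Add(Add(Mul(2, 3), -2), 316)) = Mul(113, Add(Add(6, -2), 316)) = Mul(113, Add(4, 316)) = Mul(113, 320) = 36160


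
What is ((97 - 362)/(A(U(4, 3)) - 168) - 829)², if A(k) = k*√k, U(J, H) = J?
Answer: 700925625/1024 ≈ 6.8450e+5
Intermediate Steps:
A(k) = k^(3/2)
((97 - 362)/(A(U(4, 3)) - 168) - 829)² = ((97 - 362)/(4^(3/2) - 168) - 829)² = (-265/(8 - 168) - 829)² = (-265/(-160) - 829)² = (-265*(-1/160) - 829)² = (53/32 - 829)² = (-26475/32)² = 700925625/1024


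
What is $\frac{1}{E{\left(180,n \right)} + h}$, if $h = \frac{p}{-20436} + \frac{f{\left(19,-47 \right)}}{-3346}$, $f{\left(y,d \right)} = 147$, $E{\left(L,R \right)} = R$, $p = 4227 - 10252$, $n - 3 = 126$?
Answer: $\frac{4884204}{631287713} \approx 0.0077369$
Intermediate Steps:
$n = 129$ ($n = 3 + 126 = 129$)
$p = -6025$ ($p = 4227 - 10252 = -6025$)
$h = \frac{1225397}{4884204}$ ($h = - \frac{6025}{-20436} + \frac{147}{-3346} = \left(-6025\right) \left(- \frac{1}{20436}\right) + 147 \left(- \frac{1}{3346}\right) = \frac{6025}{20436} - \frac{21}{478} = \frac{1225397}{4884204} \approx 0.25089$)
$\frac{1}{E{\left(180,n \right)} + h} = \frac{1}{129 + \frac{1225397}{4884204}} = \frac{1}{\frac{631287713}{4884204}} = \frac{4884204}{631287713}$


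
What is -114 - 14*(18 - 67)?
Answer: 572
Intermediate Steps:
-114 - 14*(18 - 67) = -114 - 14*(-49) = -114 + 686 = 572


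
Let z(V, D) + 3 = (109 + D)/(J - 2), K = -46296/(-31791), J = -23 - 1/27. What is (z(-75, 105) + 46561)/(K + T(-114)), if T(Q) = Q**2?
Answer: 166730177855/46554106872 ≈ 3.5814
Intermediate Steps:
J = -622/27 (J = -23 - 1*1/27 = -23 - 1/27 = -622/27 ≈ -23.037)
K = 15432/10597 (K = -46296*(-1/31791) = 15432/10597 ≈ 1.4563)
z(V, D) = -4971/676 - 27*D/676 (z(V, D) = -3 + (109 + D)/(-622/27 - 2) = -3 + (109 + D)/(-676/27) = -3 + (109 + D)*(-27/676) = -3 + (-2943/676 - 27*D/676) = -4971/676 - 27*D/676)
(z(-75, 105) + 46561)/(K + T(-114)) = ((-4971/676 - 27/676*105) + 46561)/(15432/10597 + (-114)**2) = ((-4971/676 - 2835/676) + 46561)/(15432/10597 + 12996) = (-3903/338 + 46561)/(137734044/10597) = (15733715/338)*(10597/137734044) = 166730177855/46554106872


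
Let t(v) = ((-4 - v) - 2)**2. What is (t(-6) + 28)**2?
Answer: 784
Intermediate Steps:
t(v) = (-6 - v)**2
(t(-6) + 28)**2 = ((6 - 6)**2 + 28)**2 = (0**2 + 28)**2 = (0 + 28)**2 = 28**2 = 784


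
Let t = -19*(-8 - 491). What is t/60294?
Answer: 9481/60294 ≈ 0.15725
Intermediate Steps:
t = 9481 (t = -19*(-499) = 9481)
t/60294 = 9481/60294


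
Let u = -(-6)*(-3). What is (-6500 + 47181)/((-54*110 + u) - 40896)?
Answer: -40681/46854 ≈ -0.86825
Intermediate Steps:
u = -18 (u = -1*18 = -18)
(-6500 + 47181)/((-54*110 + u) - 40896) = (-6500 + 47181)/((-54*110 - 18) - 40896) = 40681/((-5940 - 18) - 40896) = 40681/(-5958 - 40896) = 40681/(-46854) = 40681*(-1/46854) = -40681/46854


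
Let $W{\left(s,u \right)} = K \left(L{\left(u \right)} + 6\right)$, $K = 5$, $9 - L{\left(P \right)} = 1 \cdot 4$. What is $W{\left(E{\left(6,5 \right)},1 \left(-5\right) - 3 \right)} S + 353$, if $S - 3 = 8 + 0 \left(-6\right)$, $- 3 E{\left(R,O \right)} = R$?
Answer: $958$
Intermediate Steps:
$L{\left(P \right)} = 5$ ($L{\left(P \right)} = 9 - 1 \cdot 4 = 9 - 4 = 5$)
$E{\left(R,O \right)} = - \frac{R}{3}$
$S = 11$ ($S = 3 + \left(8 + 0 \left(-6\right)\right) = 3 + \left(8 + 0\right) = 3 + 8 = 11$)
$W{\left(s,u \right)} = 55$ ($W{\left(s,u \right)} = 5 \left(5 + 6\right) = 5 \cdot 11 = 55$)
$W{\left(E{\left(6,5 \right)},1 \left(-5\right) - 3 \right)} S + 353 = 55 \cdot 11 + 353 = 605 + 353 = 958$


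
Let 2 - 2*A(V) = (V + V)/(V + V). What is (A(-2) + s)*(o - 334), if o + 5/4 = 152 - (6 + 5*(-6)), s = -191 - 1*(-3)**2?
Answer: 254163/8 ≈ 31770.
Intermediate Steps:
A(V) = 1/2 (A(V) = 1 - (V + V)/(2*(V + V)) = 1 - 2*V/(2*(2*V)) = 1 - 2*V*1/(2*V)/2 = 1 - 1/2*1 = 1 - 1/2 = 1/2)
s = -200 (s = -191 - 1*9 = -191 - 9 = -200)
o = 699/4 (o = -5/4 + (152 - (6 + 5*(-6))) = -5/4 + (152 - (6 - 30)) = -5/4 + (152 - 1*(-24)) = -5/4 + (152 + 24) = -5/4 + 176 = 699/4 ≈ 174.75)
(A(-2) + s)*(o - 334) = (1/2 - 200)*(699/4 - 334) = -399/2*(-637/4) = 254163/8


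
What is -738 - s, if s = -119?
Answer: -619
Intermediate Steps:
-738 - s = -738 - 1*(-119) = -738 + 119 = -619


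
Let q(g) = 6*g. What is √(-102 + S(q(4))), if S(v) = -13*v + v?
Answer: I*√390 ≈ 19.748*I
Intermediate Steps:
S(v) = -12*v
√(-102 + S(q(4))) = √(-102 - 72*4) = √(-102 - 12*24) = √(-102 - 288) = √(-390) = I*√390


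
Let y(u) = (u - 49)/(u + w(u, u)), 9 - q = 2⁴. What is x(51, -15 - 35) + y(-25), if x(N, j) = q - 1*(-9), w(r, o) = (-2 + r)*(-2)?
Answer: -16/29 ≈ -0.55172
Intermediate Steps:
w(r, o) = 4 - 2*r
q = -7 (q = 9 - 1*2⁴ = 9 - 1*16 = 9 - 16 = -7)
y(u) = (-49 + u)/(4 - u) (y(u) = (u - 49)/(u + (4 - 2*u)) = (-49 + u)/(4 - u))
x(N, j) = 2 (x(N, j) = -7 - 1*(-9) = -7 + 9 = 2)
x(51, -15 - 35) + y(-25) = 2 + (-49 - 25)/(4 - 1*(-25)) = 2 - 74/(4 + 25) = 2 - 74/29 = -16/29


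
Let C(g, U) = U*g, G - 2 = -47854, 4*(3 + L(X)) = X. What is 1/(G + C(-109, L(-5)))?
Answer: -4/189555 ≈ -2.1102e-5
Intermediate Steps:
L(X) = -3 + X/4
G = -47852 (G = 2 - 47854 = -47852)
1/(G + C(-109, L(-5))) = 1/(-47852 + (-3 + (¼)*(-5))*(-109)) = 1/(-47852 + (-3 - 5/4)*(-109)) = 1/(-47852 - 17/4*(-109)) = 1/(-47852 + 1853/4) = 1/(-189555/4) = -4/189555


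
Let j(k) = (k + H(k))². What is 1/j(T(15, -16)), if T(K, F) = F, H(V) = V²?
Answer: 1/57600 ≈ 1.7361e-5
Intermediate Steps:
j(k) = (k + k²)²
1/j(T(15, -16)) = 1/((-16)²*(1 - 16)²) = 1/(256*(-15)²) = 1/(256*225) = 1/57600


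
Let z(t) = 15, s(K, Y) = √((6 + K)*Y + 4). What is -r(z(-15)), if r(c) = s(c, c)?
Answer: -√319 ≈ -17.861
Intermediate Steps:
s(K, Y) = √(4 + Y*(6 + K)) (s(K, Y) = √(Y*(6 + K) + 4) = √(4 + Y*(6 + K)))
r(c) = √(4 + c² + 6*c) (r(c) = √(4 + 6*c + c*c) = √(4 + 6*c + c²) = √(4 + c² + 6*c))
-r(z(-15)) = -√(4 + 15² + 6*15) = -√(4 + 225 + 90) = -√319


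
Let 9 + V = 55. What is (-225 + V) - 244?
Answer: -423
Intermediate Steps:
V = 46 (V = -9 + 55 = 46)
(-225 + V) - 244 = (-225 + 46) - 244 = -179 - 244 = -423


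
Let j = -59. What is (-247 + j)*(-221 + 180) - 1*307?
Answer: 12239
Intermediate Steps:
(-247 + j)*(-221 + 180) - 1*307 = (-247 - 59)*(-221 + 180) - 1*307 = -306*(-41) - 307 = 12546 - 307 = 12239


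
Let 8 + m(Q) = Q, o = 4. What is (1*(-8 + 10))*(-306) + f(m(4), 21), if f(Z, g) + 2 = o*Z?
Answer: -630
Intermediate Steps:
m(Q) = -8 + Q
f(Z, g) = -2 + 4*Z
(1*(-8 + 10))*(-306) + f(m(4), 21) = (1*(-8 + 10))*(-306) + (-2 + 4*(-8 + 4)) = (1*2)*(-306) + (-2 + 4*(-4)) = 2*(-306) + (-2 - 16) = -612 - 18 = -630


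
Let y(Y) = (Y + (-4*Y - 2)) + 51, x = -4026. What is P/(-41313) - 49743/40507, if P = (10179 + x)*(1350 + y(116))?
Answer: -300347920/1903829 ≈ -157.76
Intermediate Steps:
y(Y) = 49 - 3*Y (y(Y) = (Y + (-2 - 4*Y)) + 51 = (-2 - 3*Y) + 51 = 49 - 3*Y)
P = 6466803 (P = (10179 - 4026)*(1350 + (49 - 3*116)) = 6153*(1350 + (49 - 348)) = 6153*(1350 - 299) = 6153*1051 = 6466803)
P/(-41313) - 49743/40507 = 6466803/(-41313) - 49743/40507 = 6466803*(-1/41313) - 49743*1/40507 = -7357/47 - 49743/40507 = -300347920/1903829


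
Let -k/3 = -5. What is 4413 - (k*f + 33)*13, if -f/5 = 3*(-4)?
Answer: -7716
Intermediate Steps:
k = 15 (k = -3*(-5) = 15)
f = 60 (f = -15*(-4) = -5*(-12) = 60)
4413 - (k*f + 33)*13 = 4413 - (15*60 + 33)*13 = 4413 - (900 + 33)*13 = 4413 - 933*13 = 4413 - 1*12129 = 4413 - 12129 = -7716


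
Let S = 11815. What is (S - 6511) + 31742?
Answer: 37046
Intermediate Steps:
(S - 6511) + 31742 = (11815 - 6511) + 31742 = 5304 + 31742 = 37046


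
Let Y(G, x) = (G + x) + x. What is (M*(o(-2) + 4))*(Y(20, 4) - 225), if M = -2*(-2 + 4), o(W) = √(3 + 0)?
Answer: 3152 + 788*√3 ≈ 4516.9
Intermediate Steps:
Y(G, x) = G + 2*x
o(W) = √3
M = -4 (M = -2*2 = -4)
(M*(o(-2) + 4))*(Y(20, 4) - 225) = (-4*(√3 + 4))*((20 + 2*4) - 225) = (-4*(4 + √3))*((20 + 8) - 225) = (-16 - 4*√3)*(28 - 225) = (-16 - 4*√3)*(-197) = 3152 + 788*√3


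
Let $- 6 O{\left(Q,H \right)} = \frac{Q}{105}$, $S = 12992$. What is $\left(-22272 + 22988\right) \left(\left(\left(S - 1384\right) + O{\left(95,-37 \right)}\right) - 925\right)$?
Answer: $\frac{481881962}{63} \approx 7.6489 \cdot 10^{6}$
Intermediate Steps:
$O{\left(Q,H \right)} = - \frac{Q}{630}$ ($O{\left(Q,H \right)} = - \frac{Q \frac{1}{105}}{6} = - \frac{\frac{1}{105} Q}{6} = - \frac{Q}{630}$)
$\left(-22272 + 22988\right) \left(\left(\left(S - 1384\right) + O{\left(95,-37 \right)}\right) - 925\right) = \left(-22272 + 22988\right) \left(\left(\left(12992 - 1384\right) - \frac{19}{126}\right) - 925\right) = 716 \left(\left(\left(12992 - 1384\right) - \frac{19}{126}\right) - 925\right) = 716 \left(\left(11608 - \frac{19}{126}\right) - 925\right) = 716 \left(\frac{1462589}{126} - 925\right) = 716 \cdot \frac{1346039}{126} = \frac{481881962}{63}$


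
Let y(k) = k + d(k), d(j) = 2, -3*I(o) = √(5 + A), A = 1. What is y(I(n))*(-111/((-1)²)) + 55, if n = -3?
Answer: -167 + 37*√6 ≈ -76.369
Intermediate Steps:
I(o) = -√6/3 (I(o) = -√(5 + 1)/3 = -√6/3)
y(k) = 2 + k (y(k) = k + 2 = 2 + k)
y(I(n))*(-111/((-1)²)) + 55 = (2 - √6/3)*(-111/((-1)²)) + 55 = (2 - √6/3)*(-111/1) + 55 = (2 - √6/3)*(-111*1) + 55 = (2 - √6/3)*(-111) + 55 = (-222 + 37*√6) + 55 = -167 + 37*√6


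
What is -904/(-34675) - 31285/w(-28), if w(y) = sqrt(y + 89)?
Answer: 904/34675 - 31285*sqrt(61)/61 ≈ -4005.6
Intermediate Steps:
w(y) = sqrt(89 + y)
-904/(-34675) - 31285/w(-28) = -904/(-34675) - 31285/sqrt(89 - 28) = -904*(-1/34675) - 31285*sqrt(61)/61 = 904/34675 - 31285*sqrt(61)/61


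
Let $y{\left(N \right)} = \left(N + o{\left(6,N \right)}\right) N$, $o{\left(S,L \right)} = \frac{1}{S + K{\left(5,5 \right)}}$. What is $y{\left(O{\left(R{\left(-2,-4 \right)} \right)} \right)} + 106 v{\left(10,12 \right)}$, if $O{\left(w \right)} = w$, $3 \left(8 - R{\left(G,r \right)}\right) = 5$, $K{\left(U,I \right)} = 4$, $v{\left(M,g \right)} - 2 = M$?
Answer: $\frac{118147}{90} \approx 1312.7$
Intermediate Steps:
$v{\left(M,g \right)} = 2 + M$
$R{\left(G,r \right)} = \frac{19}{3}$ ($R{\left(G,r \right)} = 8 - \frac{5}{3} = \frac{19}{3}$)
$o{\left(S,L \right)} = \frac{1}{4 + S}$ ($o{\left(S,L \right)} = \frac{1}{S + 4} = \frac{1}{4 + S}$)
$y{\left(N \right)} = N \left(\frac{1}{10} + N\right)$ ($y{\left(N \right)} = \left(N + \frac{1}{4 + 6}\right) N = \left(N + \frac{1}{10}\right) N = \left(\frac{1}{10} + N\right) N = N \left(\frac{1}{10} + N\right)$)
$y{\left(O{\left(R{\left(-2,-4 \right)} \right)} \right)} + 106 v{\left(10,12 \right)} = \frac{19 \left(\frac{1}{10} + \frac{19}{3}\right)}{3} + 106 \left(2 + 10\right) = \frac{19}{3} \cdot \frac{193}{30} + 106 \cdot 12 = \frac{3667}{90} + 1272 = \frac{118147}{90}$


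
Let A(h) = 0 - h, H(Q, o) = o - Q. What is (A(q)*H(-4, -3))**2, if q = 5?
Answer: 25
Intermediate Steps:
A(h) = -h
(A(q)*H(-4, -3))**2 = ((-1*5)*(-3 - 1*(-4)))**2 = (-5*(-3 + 4))**2 = (-5*1)**2 = (-5)**2 = 25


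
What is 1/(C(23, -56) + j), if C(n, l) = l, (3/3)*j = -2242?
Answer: -1/2298 ≈ -0.00043516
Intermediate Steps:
j = -2242
1/(C(23, -56) + j) = 1/(-56 - 2242) = 1/(-2298) = -1/2298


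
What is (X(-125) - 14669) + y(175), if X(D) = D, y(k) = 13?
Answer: -14781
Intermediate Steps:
(X(-125) - 14669) + y(175) = (-125 - 14669) + 13 = -14794 + 13 = -14781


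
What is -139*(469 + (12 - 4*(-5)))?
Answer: -69639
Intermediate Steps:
-139*(469 + (12 - 4*(-5))) = -139*(469 + (12 + 20)) = -139*(469 + 32) = -139*501 = -69639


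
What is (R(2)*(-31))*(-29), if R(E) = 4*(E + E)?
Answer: 14384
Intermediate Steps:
R(E) = 8*E (R(E) = 4*(2*E) = 8*E)
(R(2)*(-31))*(-29) = ((8*2)*(-31))*(-29) = (16*(-31))*(-29) = -496*(-29) = 14384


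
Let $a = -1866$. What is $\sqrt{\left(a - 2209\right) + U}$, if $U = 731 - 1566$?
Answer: $i \sqrt{4910} \approx 70.071 i$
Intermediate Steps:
$U = -835$
$\sqrt{\left(a - 2209\right) + U} = \sqrt{\left(-1866 - 2209\right) - 835} = \sqrt{-4075 - 835} = \sqrt{-4910} = i \sqrt{4910}$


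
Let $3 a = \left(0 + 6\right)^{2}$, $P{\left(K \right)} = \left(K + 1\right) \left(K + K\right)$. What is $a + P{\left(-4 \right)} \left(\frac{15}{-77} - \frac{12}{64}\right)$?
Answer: $\frac{435}{154} \approx 2.8247$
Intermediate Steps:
$P{\left(K \right)} = 2 K \left(1 + K\right)$ ($P{\left(K \right)} = \left(1 + K\right) 2 K = 2 K \left(1 + K\right)$)
$a = 12$ ($a = \frac{\left(0 + 6\right)^{2}}{3} = \frac{6^{2}}{3} = \frac{1}{3} \cdot 36 = 12$)
$a + P{\left(-4 \right)} \left(\frac{15}{-77} - \frac{12}{64}\right) = 12 + 2 \left(-4\right) \left(1 - 4\right) \left(\frac{15}{-77} - \frac{12}{64}\right) = 12 + 2 \left(-4\right) \left(-3\right) \left(15 \left(- \frac{1}{77}\right) - \frac{3}{16}\right) = 12 + 24 \left(- \frac{15}{77} - \frac{3}{16}\right) = 12 + 24 \left(- \frac{471}{1232}\right) = 12 - \frac{1413}{154} = \frac{435}{154}$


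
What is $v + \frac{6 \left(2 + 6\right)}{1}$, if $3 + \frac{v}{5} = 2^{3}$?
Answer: $73$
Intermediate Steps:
$v = 25$ ($v = -15 + 5 \cdot 2^{3} = -15 + 5 \cdot 8 = -15 + 40 = 25$)
$v + \frac{6 \left(2 + 6\right)}{1} = 25 + \frac{6 \left(2 + 6\right)}{1} = 25 + 6 \cdot 8 \cdot 1 = 25 + 48 \cdot 1 = 25 + 48 = 73$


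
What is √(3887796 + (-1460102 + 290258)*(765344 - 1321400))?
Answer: 2*√162625665765 ≈ 8.0654e+5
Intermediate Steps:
√(3887796 + (-1460102 + 290258)*(765344 - 1321400)) = √(3887796 - 1169844*(-556056)) = √(3887796 + 650498775264) = √650502663060 = 2*√162625665765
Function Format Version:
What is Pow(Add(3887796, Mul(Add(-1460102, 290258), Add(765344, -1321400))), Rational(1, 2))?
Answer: Mul(2, Pow(162625665765, Rational(1, 2))) ≈ 8.0654e+5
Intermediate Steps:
Pow(Add(3887796, Mul(Add(-1460102, 290258), Add(765344, -1321400))), Rational(1, 2)) = Pow(Add(3887796, Mul(-1169844, -556056)), Rational(1, 2)) = Pow(Add(3887796, 650498775264), Rational(1, 2)) = Pow(650502663060, Rational(1, 2)) = Mul(2, Pow(162625665765, Rational(1, 2)))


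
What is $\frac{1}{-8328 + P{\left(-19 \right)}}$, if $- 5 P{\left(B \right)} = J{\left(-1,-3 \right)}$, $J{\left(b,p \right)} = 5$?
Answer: $- \frac{1}{8329} \approx -0.00012006$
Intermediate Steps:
$P{\left(B \right)} = -1$ ($P{\left(B \right)} = \left(- \frac{1}{5}\right) 5 = -1$)
$\frac{1}{-8328 + P{\left(-19 \right)}} = \frac{1}{-8328 - 1} = \frac{1}{-8329} = - \frac{1}{8329}$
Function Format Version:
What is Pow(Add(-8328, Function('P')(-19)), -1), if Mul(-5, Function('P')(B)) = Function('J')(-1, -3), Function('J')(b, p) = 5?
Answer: Rational(-1, 8329) ≈ -0.00012006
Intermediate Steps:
Function('P')(B) = -1 (Function('P')(B) = Mul(Rational(-1, 5), 5) = -1)
Pow(Add(-8328, Function('P')(-19)), -1) = Pow(Add(-8328, -1), -1) = Pow(-8329, -1) = Rational(-1, 8329)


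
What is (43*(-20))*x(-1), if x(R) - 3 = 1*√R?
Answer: -2580 - 860*I ≈ -2580.0 - 860.0*I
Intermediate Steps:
x(R) = 3 + √R (x(R) = 3 + 1*√R = 3 + √R)
(43*(-20))*x(-1) = (43*(-20))*(3 + √(-1)) = -860*(3 + I) = -2580 - 860*I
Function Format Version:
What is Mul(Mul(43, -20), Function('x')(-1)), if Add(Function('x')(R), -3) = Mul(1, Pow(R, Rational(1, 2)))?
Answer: Add(-2580, Mul(-860, I)) ≈ Add(-2580.0, Mul(-860.00, I))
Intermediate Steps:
Function('x')(R) = Add(3, Pow(R, Rational(1, 2))) (Function('x')(R) = Add(3, Mul(1, Pow(R, Rational(1, 2)))) = Add(3, Pow(R, Rational(1, 2))))
Mul(Mul(43, -20), Function('x')(-1)) = Mul(Mul(43, -20), Add(3, Pow(-1, Rational(1, 2)))) = Mul(-860, Add(3, I)) = Add(-2580, Mul(-860, I))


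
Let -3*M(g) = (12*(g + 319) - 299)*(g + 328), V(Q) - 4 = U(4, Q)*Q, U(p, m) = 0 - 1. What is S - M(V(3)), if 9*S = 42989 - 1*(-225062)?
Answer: 3763018/9 ≈ 4.1811e+5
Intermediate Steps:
U(p, m) = -1
V(Q) = 4 - Q
M(g) = -(328 + g)*(3529 + 12*g)/3 (M(g) = -(12*(g + 319) - 299)*(g + 328)/3 = -(12*(319 + g) - 299)*(328 + g)/3 = -((3828 + 12*g) - 299)*(328 + g)/3 = -(3529 + 12*g)*(328 + g)/3 = -(328 + g)*(3529 + 12*g)/3)
S = 268051/9 (S = (42989 - 1*(-225062))/9 = (42989 + 225062)/9 = (⅑)*268051 = 268051/9 ≈ 29783.)
S - M(V(3)) = 268051/9 - (-1157512/3 - 4*(4 - 1*3)² - 7465*(4 - 1*3)/3) = 268051/9 - (-1157512/3 - 4*(4 - 3)² - 7465*(4 - 3)/3) = 268051/9 - (-1157512/3 - 4*1² - 7465/3*1) = 268051/9 - (-1157512/3 - 4*1 - 7465/3) = 268051/9 - (-1157512/3 - 4 - 7465/3) = 268051/9 - 1*(-1164989/3) = 268051/9 + 1164989/3 = 3763018/9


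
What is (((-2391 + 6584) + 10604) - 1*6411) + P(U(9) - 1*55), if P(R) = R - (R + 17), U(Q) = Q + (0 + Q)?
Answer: 8369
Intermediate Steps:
U(Q) = 2*Q (U(Q) = Q + Q = 2*Q)
P(R) = -17 (P(R) = R - (17 + R) = R + (-17 - R) = -17)
(((-2391 + 6584) + 10604) - 1*6411) + P(U(9) - 1*55) = (((-2391 + 6584) + 10604) - 1*6411) - 17 = ((4193 + 10604) - 6411) - 17 = (14797 - 6411) - 17 = 8386 - 17 = 8369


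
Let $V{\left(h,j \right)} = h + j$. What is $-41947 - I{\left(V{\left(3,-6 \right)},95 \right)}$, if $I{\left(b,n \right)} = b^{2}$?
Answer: $-41956$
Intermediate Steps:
$-41947 - I{\left(V{\left(3,-6 \right)},95 \right)} = -41947 - \left(3 - 6\right)^{2} = -41947 - \left(-3\right)^{2} = -41947 - 9 = -41956$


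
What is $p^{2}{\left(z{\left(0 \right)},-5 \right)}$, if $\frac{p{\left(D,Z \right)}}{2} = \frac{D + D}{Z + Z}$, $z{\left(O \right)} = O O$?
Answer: $0$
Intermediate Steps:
$z{\left(O \right)} = O^{2}$
$p{\left(D,Z \right)} = \frac{2 D}{Z}$ ($p{\left(D,Z \right)} = 2 \frac{D + D}{Z + Z} = 2 \frac{2 D}{2 Z} = 2 \cdot 2 D \frac{1}{2 Z} = 2 \frac{D}{Z} = \frac{2 D}{Z}$)
$p^{2}{\left(z{\left(0 \right)},-5 \right)} = \left(\frac{2 \cdot 0^{2}}{-5}\right)^{2} = \left(2 \cdot 0 \left(- \frac{1}{5}\right)\right)^{2} = 0^{2} = 0$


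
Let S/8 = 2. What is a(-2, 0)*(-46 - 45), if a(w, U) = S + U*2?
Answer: -1456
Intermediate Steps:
S = 16 (S = 8*2 = 16)
a(w, U) = 16 + 2*U (a(w, U) = 16 + U*2 = 16 + 2*U)
a(-2, 0)*(-46 - 45) = (16 + 2*0)*(-46 - 45) = (16 + 0)*(-91) = 16*(-91) = -1456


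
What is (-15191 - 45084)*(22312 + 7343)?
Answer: -1787455125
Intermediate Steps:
(-15191 - 45084)*(22312 + 7343) = -60275*29655 = -1787455125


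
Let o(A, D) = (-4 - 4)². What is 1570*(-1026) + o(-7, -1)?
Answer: -1610756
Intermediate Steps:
o(A, D) = 64 (o(A, D) = (-8)² = 64)
1570*(-1026) + o(-7, -1) = 1570*(-1026) + 64 = -1610820 + 64 = -1610756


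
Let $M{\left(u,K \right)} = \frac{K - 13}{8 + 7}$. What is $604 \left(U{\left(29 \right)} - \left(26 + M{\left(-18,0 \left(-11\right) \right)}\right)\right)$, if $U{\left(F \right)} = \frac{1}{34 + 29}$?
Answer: $- \frac{4778848}{315} \approx -15171.0$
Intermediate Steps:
$U{\left(F \right)} = \frac{1}{63}$
$M{\left(u,K \right)} = - \frac{13}{15} + \frac{K}{15}$ ($M{\left(u,K \right)} = \frac{-13 + K}{15} = \left(-13 + K\right) \frac{1}{15} = - \frac{13}{15} + \frac{K}{15}$)
$604 \left(U{\left(29 \right)} - \left(26 + M{\left(-18,0 \left(-11\right) \right)}\right)\right) = 604 \left(\frac{1}{63} - \left(\frac{377}{15} + \frac{1}{15} \cdot 0 \left(-11\right)\right)\right) = 604 \left(\frac{1}{63} - \left(\frac{377}{15} + 0\right)\right) = 604 \left(\frac{1}{63} - \frac{377}{15}\right) = 604 \left(- \frac{7912}{315}\right) = - \frac{4778848}{315}$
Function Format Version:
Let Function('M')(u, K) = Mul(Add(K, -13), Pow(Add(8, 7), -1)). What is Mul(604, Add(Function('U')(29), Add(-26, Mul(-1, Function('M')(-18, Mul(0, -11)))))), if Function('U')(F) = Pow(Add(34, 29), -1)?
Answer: Rational(-4778848, 315) ≈ -15171.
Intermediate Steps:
Function('U')(F) = Rational(1, 63) (Function('U')(F) = Pow(63, -1) = Rational(1, 63))
Function('M')(u, K) = Add(Rational(-13, 15), Mul(Rational(1, 15), K)) (Function('M')(u, K) = Mul(Add(-13, K), Pow(15, -1)) = Mul(Add(-13, K), Rational(1, 15)) = Add(Rational(-13, 15), Mul(Rational(1, 15), K)))
Mul(604, Add(Function('U')(29), Add(-26, Mul(-1, Function('M')(-18, Mul(0, -11)))))) = Mul(604, Add(Rational(1, 63), Add(-26, Mul(-1, Add(Rational(-13, 15), Mul(Rational(1, 15), Mul(0, -11))))))) = Mul(604, Add(Rational(1, 63), Add(-26, Mul(-1, Add(Rational(-13, 15), Mul(Rational(1, 15), 0)))))) = Mul(604, Add(Rational(1, 63), Add(-26, Mul(-1, Add(Rational(-13, 15), 0))))) = Mul(604, Add(Rational(1, 63), Add(-26, Mul(-1, Rational(-13, 15))))) = Mul(604, Add(Rational(1, 63), Add(-26, Rational(13, 15)))) = Mul(604, Add(Rational(1, 63), Rational(-377, 15))) = Mul(604, Rational(-7912, 315)) = Rational(-4778848, 315)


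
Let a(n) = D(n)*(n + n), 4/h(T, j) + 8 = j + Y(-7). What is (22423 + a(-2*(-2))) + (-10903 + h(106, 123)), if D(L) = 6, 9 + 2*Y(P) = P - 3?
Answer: 2440856/211 ≈ 11568.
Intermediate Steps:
Y(P) = -6 + P/2 (Y(P) = -9/2 + (P - 3)/2 = -9/2 + (-3 + P)/2 = -9/2 + (-3/2 + P/2) = -6 + P/2)
h(T, j) = 4/(-35/2 + j) (h(T, j) = 4/(-8 + (j + (-6 + (½)*(-7)))) = 4/(-8 + (j + (-6 - 7/2))) = 4/(-8 + (j - 19/2)) = 4/(-8 + (-19/2 + j)) = 4/(-35/2 + j))
a(n) = 12*n (a(n) = 6*(n + n) = 6*(2*n) = 12*n)
(22423 + a(-2*(-2))) + (-10903 + h(106, 123)) = (22423 + 12*(-2*(-2))) + (-10903 + 8/(-35 + 2*123)) = (22423 + 12*4) + (-10903 + 8/(-35 + 246)) = (22423 + 48) + (-10903 + 8/211) = 22471 + (-10903 + 8*(1/211)) = 22471 + (-10903 + 8/211) = 22471 - 2300525/211 = 2440856/211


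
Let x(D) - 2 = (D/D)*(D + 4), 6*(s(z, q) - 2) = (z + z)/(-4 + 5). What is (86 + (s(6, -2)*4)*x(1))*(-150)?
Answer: -29700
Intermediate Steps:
s(z, q) = 2 + z/3 (s(z, q) = 2 + ((z + z)/(-4 + 5))/6 = 2 + ((2*z)/1)/6 = 2 + ((2*z)*1)/6 = 2 + (2*z)/6 = 2 + z/3)
x(D) = 6 + D (x(D) = 2 + (D/D)*(D + 4) = 2 + 1*(4 + D) = 2 + (4 + D) = 6 + D)
(86 + (s(6, -2)*4)*x(1))*(-150) = (86 + ((2 + (⅓)*6)*4)*(6 + 1))*(-150) = (86 + ((2 + 2)*4)*7)*(-150) = (86 + (4*4)*7)*(-150) = (86 + 16*7)*(-150) = (86 + 112)*(-150) = 198*(-150) = -29700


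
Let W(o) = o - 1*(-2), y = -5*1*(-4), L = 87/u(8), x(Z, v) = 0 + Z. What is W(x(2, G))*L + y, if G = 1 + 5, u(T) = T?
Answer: 127/2 ≈ 63.500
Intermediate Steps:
G = 6
x(Z, v) = Z
L = 87/8 ≈ 10.875
y = 20 (y = -5*(-4) = 20)
W(o) = 2 + o (W(o) = o + 2 = 2 + o)
W(x(2, G))*L + y = (2 + 2)*(87/8) + 20 = 4*(87/8) + 20 = 87/2 + 20 = 127/2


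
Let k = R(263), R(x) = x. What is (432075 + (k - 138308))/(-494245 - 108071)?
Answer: -165/338 ≈ -0.48817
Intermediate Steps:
k = 263
(432075 + (k - 138308))/(-494245 - 108071) = (432075 + (263 - 138308))/(-494245 - 108071) = (432075 - 138045)/(-602316) = 294030*(-1/602316) = -165/338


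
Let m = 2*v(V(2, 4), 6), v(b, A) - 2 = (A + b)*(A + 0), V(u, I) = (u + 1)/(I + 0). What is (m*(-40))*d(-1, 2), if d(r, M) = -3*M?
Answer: 20400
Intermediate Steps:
V(u, I) = (1 + u)/I
v(b, A) = 2 + A*(A + b) (v(b, A) = 2 + (A + b)*(A + 0) = 2 + (A + b)*A = 2 + A*(A + b))
m = 85 (m = 2*(2 + 6² + 6*((1 + 2)/4)) = 2*(2 + 36 + 6*((¼)*3)) = 2*(2 + 36 + 6*(¾)) = 2*(2 + 36 + 9/2) = 2*(85/2) = 85)
(m*(-40))*d(-1, 2) = (85*(-40))*(-3*2) = -3400*(-6) = 20400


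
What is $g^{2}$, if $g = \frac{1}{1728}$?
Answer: $\frac{1}{2985984} \approx 3.349 \cdot 10^{-7}$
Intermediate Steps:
$g = \frac{1}{1728} \approx 0.0005787$
$g^{2} = \left(\frac{1}{1728}\right)^{2} = \frac{1}{2985984}$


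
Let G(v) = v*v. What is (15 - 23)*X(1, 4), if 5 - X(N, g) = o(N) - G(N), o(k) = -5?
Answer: -88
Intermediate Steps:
G(v) = v²
X(N, g) = 10 + N² (X(N, g) = 5 - (-5 - N²) = 5 + (5 + N²) = 10 + N²)
(15 - 23)*X(1, 4) = (15 - 23)*(10 + 1²) = -8*(10 + 1) = -8*11 = -88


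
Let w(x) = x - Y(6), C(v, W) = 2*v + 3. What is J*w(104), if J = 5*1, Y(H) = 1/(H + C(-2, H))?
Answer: 519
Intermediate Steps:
C(v, W) = 3 + 2*v
Y(H) = 1/(-1 + H) (Y(H) = 1/(H + (3 + 2*(-2))) = 1/(H + (3 - 4)) = 1/(H - 1) = 1/(-1 + H))
w(x) = -⅕ + x (w(x) = x - 1/(-1 + 6) = x - 1/5 = x - 1*⅕ = x - ⅕ = -⅕ + x)
J = 5
J*w(104) = 5*(-⅕ + 104) = 5*(519/5) = 519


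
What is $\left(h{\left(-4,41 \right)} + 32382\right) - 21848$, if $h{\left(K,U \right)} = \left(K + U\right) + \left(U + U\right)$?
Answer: $10653$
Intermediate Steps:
$h{\left(K,U \right)} = K + 3 U$ ($h{\left(K,U \right)} = \left(K + U\right) + 2 U = K + 3 U$)
$\left(h{\left(-4,41 \right)} + 32382\right) - 21848 = \left(\left(-4 + 3 \cdot 41\right) + 32382\right) - 21848 = \left(\left(-4 + 123\right) + 32382\right) - 21848 = \left(119 + 32382\right) - 21848 = 32501 - 21848 = 10653$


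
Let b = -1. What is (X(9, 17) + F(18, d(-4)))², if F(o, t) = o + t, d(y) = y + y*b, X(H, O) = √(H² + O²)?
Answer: (18 + √370)² ≈ 1386.5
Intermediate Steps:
d(y) = 0 (d(y) = y + y*(-1) = y - y = 0)
(X(9, 17) + F(18, d(-4)))² = (√(9² + 17²) + (18 + 0))² = (√(81 + 289) + 18)² = (√370 + 18)² = (18 + √370)²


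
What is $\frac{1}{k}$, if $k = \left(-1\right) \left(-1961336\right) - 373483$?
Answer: $\frac{1}{1587853} \approx 6.2978 \cdot 10^{-7}$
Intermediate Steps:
$k = 1587853$ ($k = 1961336 - 373483 = 1587853$)
$\frac{1}{k} = \frac{1}{1587853}$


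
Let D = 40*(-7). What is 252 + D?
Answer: -28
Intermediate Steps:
D = -280
252 + D = 252 - 280 = -28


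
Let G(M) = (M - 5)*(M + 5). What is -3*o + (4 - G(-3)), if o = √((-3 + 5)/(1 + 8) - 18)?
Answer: 20 - 4*I*√10 ≈ 20.0 - 12.649*I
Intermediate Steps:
G(M) = (-5 + M)*(5 + M)
o = 4*I*√10/3 (o = √(2/9 - 18) = √(-160/9) = 4*I*√10/3 ≈ 4.2164*I)
-3*o + (4 - G(-3)) = -4*I*√10 + (4 - (-25 + (-3)²)) = -4*I*√10 + (4 - (-25 + 9)) = -4*I*√10 + (4 - 1*(-16)) = -4*I*√10 + (4 + 16) = -4*I*√10 + 20 = 20 - 4*I*√10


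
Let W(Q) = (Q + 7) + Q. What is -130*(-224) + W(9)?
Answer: 29145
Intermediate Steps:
W(Q) = 7 + 2*Q (W(Q) = (7 + Q) + Q = 7 + 2*Q)
-130*(-224) + W(9) = -130*(-224) + (7 + 2*9) = 29120 + (7 + 18) = 29120 + 25 = 29145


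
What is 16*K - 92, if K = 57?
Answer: 820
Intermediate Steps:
16*K - 92 = 16*57 - 92 = 912 - 92 = 820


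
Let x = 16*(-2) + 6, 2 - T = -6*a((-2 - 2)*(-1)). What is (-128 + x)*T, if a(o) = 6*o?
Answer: -22484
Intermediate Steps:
T = 146 (T = 2 - (-6)*6*((-2 - 2)*(-1)) = 2 - (-6)*6*(-4*(-1)) = 2 - (-6)*6*4 = 2 - (-6)*24 = 2 - 1*(-144) = 2 + 144 = 146)
x = -26 (x = -32 + 6 = -26)
(-128 + x)*T = (-128 - 26)*146 = -154*146 = -22484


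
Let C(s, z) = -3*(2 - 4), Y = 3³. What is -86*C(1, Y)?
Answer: -516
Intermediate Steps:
Y = 27
C(s, z) = 6 (C(s, z) = -3*(-2) = 6)
-86*C(1, Y) = -86*6 = -516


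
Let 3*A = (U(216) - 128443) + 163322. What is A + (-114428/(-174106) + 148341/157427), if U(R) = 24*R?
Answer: 549108849948106/41113477893 ≈ 13356.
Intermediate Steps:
A = 40063/3 (A = ((24*216 - 128443) + 163322)/3 = ((5184 - 128443) + 163322)/3 = (-123259 + 163322)/3 = (1/3)*40063 = 40063/3 ≈ 13354.)
A + (-114428/(-174106) + 148341/157427) = 40063/3 + (-114428/(-174106) + 148341/157427) = 40063/3 + (-114428*(-1/174106) + 148341*(1/157427)) = 40063/3 + (57214/87053 + 148341/157427) = 40063/3 + 21920557451/13704492631 = 549108849948106/41113477893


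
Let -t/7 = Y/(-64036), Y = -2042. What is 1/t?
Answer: -4574/1021 ≈ -4.4799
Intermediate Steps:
t = -1021/4574 (t = -(-14294)/(-64036) = -(-14294)*(-1)/64036 = -7*1021/32018 = -1021/4574 ≈ -0.22322)
1/t = 1/(-1021/4574) = -4574/1021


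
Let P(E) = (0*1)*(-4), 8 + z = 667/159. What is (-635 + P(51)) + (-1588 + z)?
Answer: -354062/159 ≈ -2226.8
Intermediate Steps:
z = -605/159 (z = -8 + 667/159 = -605/159 ≈ -3.8050)
P(E) = 0 (P(E) = 0*(-4) = 0)
(-635 + P(51)) + (-1588 + z) = (-635 + 0) + (-1588 - 605/159) = -635 - 253097/159 = -354062/159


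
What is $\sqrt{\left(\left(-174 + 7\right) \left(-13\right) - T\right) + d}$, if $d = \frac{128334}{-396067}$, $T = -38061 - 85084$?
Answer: $\frac{\sqrt{401186803222554}}{56581} \approx 354.0$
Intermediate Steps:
$T = -123145$ ($T = -38061 - 85084 = -123145$)
$d = - \frac{128334}{396067}$ ($d = 128334 \left(- \frac{1}{396067}\right) = - \frac{128334}{396067} \approx -0.32402$)
$\sqrt{\left(\left(-174 + 7\right) \left(-13\right) - T\right) + d} = \sqrt{\left(\left(-174 + 7\right) \left(-13\right) - -123145\right) - \frac{128334}{396067}} = \sqrt{\left(\left(-167\right) \left(-13\right) + 123145\right) - \frac{128334}{396067}} = \sqrt{\left(2171 + 123145\right) - \frac{128334}{396067}} = \sqrt{125316 - \frac{128334}{396067}} = \sqrt{\frac{49633403838}{396067}} = \frac{\sqrt{401186803222554}}{56581}$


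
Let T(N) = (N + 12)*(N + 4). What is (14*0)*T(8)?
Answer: 0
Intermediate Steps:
T(N) = (4 + N)*(12 + N) (T(N) = (12 + N)*(4 + N) = (4 + N)*(12 + N))
(14*0)*T(8) = (14*0)*(48 + 8**2 + 16*8) = 0*(48 + 64 + 128) = 0*240 = 0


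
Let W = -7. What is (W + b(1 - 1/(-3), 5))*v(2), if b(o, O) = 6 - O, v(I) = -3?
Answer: 18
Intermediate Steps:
(W + b(1 - 1/(-3), 5))*v(2) = (-7 + (6 - 1*5))*(-3) = (-7 + (6 - 5))*(-3) = (-7 + 1)*(-3) = -6*(-3) = 18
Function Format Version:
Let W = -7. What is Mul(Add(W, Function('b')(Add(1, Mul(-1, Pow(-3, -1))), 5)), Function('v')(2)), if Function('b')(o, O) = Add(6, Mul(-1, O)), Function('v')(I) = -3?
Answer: 18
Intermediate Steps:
Mul(Add(W, Function('b')(Add(1, Mul(-1, Pow(-3, -1))), 5)), Function('v')(2)) = Mul(Add(-7, Add(6, Mul(-1, 5))), -3) = Mul(Add(-7, Add(6, -5)), -3) = Mul(Add(-7, 1), -3) = Mul(-6, -3) = 18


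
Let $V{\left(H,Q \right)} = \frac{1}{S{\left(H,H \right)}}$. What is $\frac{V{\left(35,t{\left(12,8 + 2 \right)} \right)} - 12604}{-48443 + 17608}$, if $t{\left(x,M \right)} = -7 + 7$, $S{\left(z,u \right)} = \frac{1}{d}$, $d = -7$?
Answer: $\frac{12611}{30835} \approx 0.40898$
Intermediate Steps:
$S{\left(z,u \right)} = - \frac{1}{7}$ ($S{\left(z,u \right)} = \frac{1}{-7} = - \frac{1}{7}$)
$t{\left(x,M \right)} = 0$
$V{\left(H,Q \right)} = -7$ ($V{\left(H,Q \right)} = \frac{1}{- \frac{1}{7}} = -7$)
$\frac{V{\left(35,t{\left(12,8 + 2 \right)} \right)} - 12604}{-48443 + 17608} = \frac{-7 - 12604}{-48443 + 17608} = - \frac{12611}{-30835} = \left(-12611\right) \left(- \frac{1}{30835}\right) = \frac{12611}{30835}$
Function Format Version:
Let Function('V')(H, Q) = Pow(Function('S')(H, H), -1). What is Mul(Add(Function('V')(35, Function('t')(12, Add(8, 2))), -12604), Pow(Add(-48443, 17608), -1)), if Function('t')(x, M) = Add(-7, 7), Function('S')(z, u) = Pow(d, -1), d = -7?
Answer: Rational(12611, 30835) ≈ 0.40898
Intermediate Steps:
Function('S')(z, u) = Rational(-1, 7) (Function('S')(z, u) = Pow(-7, -1) = Rational(-1, 7))
Function('t')(x, M) = 0
Function('V')(H, Q) = -7 (Function('V')(H, Q) = Pow(Rational(-1, 7), -1) = -7)
Mul(Add(Function('V')(35, Function('t')(12, Add(8, 2))), -12604), Pow(Add(-48443, 17608), -1)) = Mul(Add(-7, -12604), Pow(Add(-48443, 17608), -1)) = Mul(-12611, Pow(-30835, -1)) = Mul(-12611, Rational(-1, 30835)) = Rational(12611, 30835)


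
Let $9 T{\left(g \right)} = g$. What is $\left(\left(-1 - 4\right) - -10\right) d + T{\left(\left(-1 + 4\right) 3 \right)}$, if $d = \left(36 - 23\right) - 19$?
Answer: $-29$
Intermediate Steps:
$T{\left(g \right)} = \frac{g}{9}$
$d = -6$ ($d = 13 - 19 = -6$)
$\left(\left(-1 - 4\right) - -10\right) d + T{\left(\left(-1 + 4\right) 3 \right)} = \left(\left(-1 - 4\right) - -10\right) \left(-6\right) + \frac{\left(-1 + 4\right) 3}{9} = \left(-5 + 10\right) \left(-6\right) + \frac{3 \cdot 3}{9} = 5 \left(-6\right) + \frac{1}{9} \cdot 9 = -30 + 1 = -29$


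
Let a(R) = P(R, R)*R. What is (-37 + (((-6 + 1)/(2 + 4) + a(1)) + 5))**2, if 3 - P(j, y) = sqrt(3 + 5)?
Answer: 32329/36 + 358*sqrt(2)/3 ≈ 1066.8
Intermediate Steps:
P(j, y) = 3 - 2*sqrt(2) (P(j, y) = 3 - sqrt(3 + 5) = 3 - sqrt(8) = 3 - 2*sqrt(2))
a(R) = R*(3 - 2*sqrt(2)) (a(R) = (3 - 2*sqrt(2))*R = R*(3 - 2*sqrt(2)))
(-37 + (((-6 + 1)/(2 + 4) + a(1)) + 5))**2 = (-37 + (((-6 + 1)/(2 + 4) + 1*(3 - 2*sqrt(2))) + 5))**2 = (-37 + ((-5/6 + (3 - 2*sqrt(2))) + 5))**2 = (-37 + ((13/6 - 2*sqrt(2)) + 5))**2 = (-37 + (43/6 - 2*sqrt(2)))**2 = (-179/6 - 2*sqrt(2))**2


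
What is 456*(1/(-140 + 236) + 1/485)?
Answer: 11039/1940 ≈ 5.6902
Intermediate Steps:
456*(1/(-140 + 236) + 1/485) = 456*(1/96 + 1/485) = 456*(581/46560) = 11039/1940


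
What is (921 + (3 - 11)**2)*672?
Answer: 661920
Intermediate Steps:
(921 + (3 - 11)**2)*672 = (921 + (-8)**2)*672 = (921 + 64)*672 = 985*672 = 661920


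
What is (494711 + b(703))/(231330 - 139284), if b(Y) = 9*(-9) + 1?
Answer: 164877/30682 ≈ 5.3737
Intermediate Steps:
b(Y) = -80 (b(Y) = -81 + 1 = -80)
(494711 + b(703))/(231330 - 139284) = (494711 - 80)/(231330 - 139284) = 494631/92046 = 494631*(1/92046) = 164877/30682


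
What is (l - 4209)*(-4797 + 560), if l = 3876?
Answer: 1410921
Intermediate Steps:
(l - 4209)*(-4797 + 560) = (3876 - 4209)*(-4797 + 560) = -333*(-4237) = 1410921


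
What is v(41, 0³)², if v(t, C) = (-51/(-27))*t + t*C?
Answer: 485809/81 ≈ 5997.6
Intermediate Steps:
v(t, C) = 17*t/9 + C*t (v(t, C) = (-51*(-1/27))*t + C*t = 17*t/9 + C*t)
v(41, 0³)² = ((⅑)*41*(17 + 9*0³))² = ((⅑)*41*(17 + 9*0))² = ((⅑)*41*(17 + 0))² = ((⅑)*41*17)² = (697/9)² = 485809/81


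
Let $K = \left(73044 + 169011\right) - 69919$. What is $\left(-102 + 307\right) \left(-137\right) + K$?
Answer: $144051$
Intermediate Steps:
$K = 172136$ ($K = 242055 - 69919 = 172136$)
$\left(-102 + 307\right) \left(-137\right) + K = \left(-102 + 307\right) \left(-137\right) + 172136 = 205 \left(-137\right) + 172136 = -28085 + 172136 = 144051$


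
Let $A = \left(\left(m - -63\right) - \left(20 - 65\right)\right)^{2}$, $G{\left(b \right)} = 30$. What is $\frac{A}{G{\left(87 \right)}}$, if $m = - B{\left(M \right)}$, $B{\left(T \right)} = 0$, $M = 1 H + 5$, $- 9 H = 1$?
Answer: $\frac{1944}{5} \approx 388.8$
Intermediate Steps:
$H = - \frac{1}{9}$ ($H = \left(- \frac{1}{9}\right) 1 = - \frac{1}{9} \approx -0.11111$)
$M = \frac{44}{9}$ ($M = 1 \left(- \frac{1}{9}\right) + 5 = - \frac{1}{9} + 5 = \frac{44}{9} \approx 4.8889$)
$m = 0$ ($m = \left(-1\right) 0 = 0$)
$A = 11664$ ($A = \left(\left(0 - -63\right) - \left(20 - 65\right)\right)^{2} = \left(\left(0 + 63\right) - \left(20 - 65\right)\right)^{2} = \left(63 - -45\right)^{2} = \left(63 + 45\right)^{2} = 108^{2} = 11664$)
$\frac{A}{G{\left(87 \right)}} = \frac{11664}{30} = 11664 \cdot \frac{1}{30} = \frac{1944}{5}$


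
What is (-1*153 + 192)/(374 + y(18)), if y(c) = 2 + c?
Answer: 39/394 ≈ 0.098985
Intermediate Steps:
(-1*153 + 192)/(374 + y(18)) = (-1*153 + 192)/(374 + (2 + 18)) = (-153 + 192)/(374 + 20) = 39/394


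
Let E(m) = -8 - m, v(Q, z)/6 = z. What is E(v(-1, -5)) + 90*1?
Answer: 112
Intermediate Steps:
v(Q, z) = 6*z
E(v(-1, -5)) + 90*1 = (-8 - 6*(-5)) + 90*1 = (-8 - 1*(-30)) + 90 = (-8 + 30) + 90 = 22 + 90 = 112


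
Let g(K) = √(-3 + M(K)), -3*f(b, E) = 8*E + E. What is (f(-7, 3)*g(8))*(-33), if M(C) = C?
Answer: 297*√5 ≈ 664.11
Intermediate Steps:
f(b, E) = -3*E (f(b, E) = -(8*E + E)/3 = -3*E)
g(K) = √(-3 + K)
(f(-7, 3)*g(8))*(-33) = ((-3*3)*√(-3 + 8))*(-33) = -9*√5*(-33) = 297*√5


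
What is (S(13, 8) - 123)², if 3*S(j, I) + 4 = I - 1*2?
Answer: 134689/9 ≈ 14965.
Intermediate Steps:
S(j, I) = -2 + I/3 (S(j, I) = -4/3 + (I - 1*2)/3 = -4/3 + (I - 2)/3 = -4/3 + (-2 + I)/3 = -4/3 + (-⅔ + I/3) = -2 + I/3)
(S(13, 8) - 123)² = ((-2 + (⅓)*8) - 123)² = ((-2 + 8/3) - 123)² = (⅔ - 123)² = (-367/3)² = 134689/9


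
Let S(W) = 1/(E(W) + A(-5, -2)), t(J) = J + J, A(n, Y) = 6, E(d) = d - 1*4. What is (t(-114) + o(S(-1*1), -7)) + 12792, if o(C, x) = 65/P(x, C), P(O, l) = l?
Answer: 12629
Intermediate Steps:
E(d) = -4 + d (E(d) = d - 4 = -4 + d)
t(J) = 2*J
S(W) = 1/(2 + W) (S(W) = 1/((-4 + W) + 6) = 1/(2 + W))
o(C, x) = 65/C
(t(-114) + o(S(-1*1), -7)) + 12792 = (2*(-114) + 65/(1/(2 - 1*1))) + 12792 = (-228 + 65/(1/(2 - 1))) + 12792 = (-228 + 65/(1/1)) + 12792 = (-228 + 65/1) + 12792 = (-228 + 65*1) + 12792 = (-228 + 65) + 12792 = -163 + 12792 = 12629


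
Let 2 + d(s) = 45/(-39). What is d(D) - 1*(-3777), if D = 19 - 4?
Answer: 49060/13 ≈ 3773.8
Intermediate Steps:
D = 15
d(s) = -41/13 (d(s) = -2 + 45/(-39) = -2 + 45*(-1/39) = -2 - 15/13 = -41/13)
d(D) - 1*(-3777) = -41/13 - 1*(-3777) = -41/13 + 3777 = 49060/13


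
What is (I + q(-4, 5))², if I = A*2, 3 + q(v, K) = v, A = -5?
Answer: 289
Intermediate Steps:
q(v, K) = -3 + v
I = -10 (I = -5*2 = -10)
(I + q(-4, 5))² = (-10 + (-3 - 4))² = (-10 - 7)² = (-17)² = 289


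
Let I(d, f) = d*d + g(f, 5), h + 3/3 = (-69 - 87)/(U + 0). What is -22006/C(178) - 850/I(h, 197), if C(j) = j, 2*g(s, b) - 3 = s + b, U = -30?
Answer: -69877521/534623 ≈ -130.70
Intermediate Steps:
h = 21/5 (h = -1 + (-69 - 87)/(-30 + 0) = -1 - 156/(-30) = -1 - 156*(-1/30) = -1 + 26/5 = 21/5 ≈ 4.2000)
g(s, b) = 3/2 + b/2 + s/2 (g(s, b) = 3/2 + (s + b)/2 = 3/2 + (b + s)/2 = 3/2 + (b/2 + s/2) = 3/2 + b/2 + s/2)
I(d, f) = 4 + d² + f/2 (I(d, f) = d*d + (3/2 + (½)*5 + f/2) = d² + (3/2 + 5/2 + f/2) = d² + (4 + f/2) = 4 + d² + f/2)
-22006/C(178) - 850/I(h, 197) = -22006/178 - 850/(4 + (21/5)² + (½)*197) = -22006*1/178 - 850/(4 + 441/25 + 197/2) = -11003/89 - 850/6007/50 = -11003/89 - 850*50/6007 = -11003/89 - 42500/6007 = -69877521/534623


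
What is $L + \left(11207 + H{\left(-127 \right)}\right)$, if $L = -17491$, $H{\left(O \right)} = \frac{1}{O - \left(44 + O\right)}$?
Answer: $- \frac{276497}{44} \approx -6284.0$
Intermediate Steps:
$H{\left(O \right)} = - \frac{1}{44}$ ($H{\left(O \right)} = \frac{1}{-44} = - \frac{1}{44}$)
$L + \left(11207 + H{\left(-127 \right)}\right) = -17491 + \left(11207 - \frac{1}{44}\right) = -17491 + \frac{493107}{44} = - \frac{276497}{44}$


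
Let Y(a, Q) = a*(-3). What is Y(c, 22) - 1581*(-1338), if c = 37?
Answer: 2115267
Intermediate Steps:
Y(a, Q) = -3*a
Y(c, 22) - 1581*(-1338) = -3*37 - 1581*(-1338) = -111 + 2115378 = 2115267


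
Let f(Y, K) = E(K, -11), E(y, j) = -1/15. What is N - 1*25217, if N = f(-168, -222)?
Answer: -378256/15 ≈ -25217.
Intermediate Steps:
E(y, j) = -1/15 (E(y, j) = -1*1/15 = -1/15)
f(Y, K) = -1/15
N = -1/15 ≈ -0.066667
N - 1*25217 = -1/15 - 1*25217 = -1/15 - 25217 = -378256/15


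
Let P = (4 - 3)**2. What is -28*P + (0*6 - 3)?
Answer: -31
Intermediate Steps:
P = 1 (P = 1**2 = 1)
-28*P + (0*6 - 3) = -28*1 + (0*6 - 3) = -28 + (0 - 3) = -28 - 3 = -31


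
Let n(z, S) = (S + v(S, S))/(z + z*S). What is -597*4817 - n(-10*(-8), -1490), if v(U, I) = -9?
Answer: -342559222379/119120 ≈ -2.8757e+6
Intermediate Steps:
n(z, S) = (-9 + S)/(z + S*z) (n(z, S) = (S - 9)/(z + z*S) = (-9 + S)/(z + S*z))
-597*4817 - n(-10*(-8), -1490) = -597*4817 - (-9 - 1490)/(((-10*(-8)))*(1 - 1490)) = -2875749 - (-1499)/(80*(-1489)) = -2875749 - (-1)*(-1499)/(80*1489) = -2875749 - 1*1499/119120 = -2875749 - 1499/119120 = -342559222379/119120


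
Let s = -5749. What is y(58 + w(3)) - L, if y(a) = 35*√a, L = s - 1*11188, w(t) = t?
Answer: 16937 + 35*√61 ≈ 17210.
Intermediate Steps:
L = -16937 (L = -5749 - 1*11188 = -5749 - 11188 = -16937)
y(58 + w(3)) - L = 35*√(58 + 3) - 1*(-16937) = 35*√61 + 16937 = 16937 + 35*√61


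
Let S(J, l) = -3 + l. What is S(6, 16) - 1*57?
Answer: -44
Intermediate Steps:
S(6, 16) - 1*57 = (-3 + 16) - 1*57 = 13 - 57 = -44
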